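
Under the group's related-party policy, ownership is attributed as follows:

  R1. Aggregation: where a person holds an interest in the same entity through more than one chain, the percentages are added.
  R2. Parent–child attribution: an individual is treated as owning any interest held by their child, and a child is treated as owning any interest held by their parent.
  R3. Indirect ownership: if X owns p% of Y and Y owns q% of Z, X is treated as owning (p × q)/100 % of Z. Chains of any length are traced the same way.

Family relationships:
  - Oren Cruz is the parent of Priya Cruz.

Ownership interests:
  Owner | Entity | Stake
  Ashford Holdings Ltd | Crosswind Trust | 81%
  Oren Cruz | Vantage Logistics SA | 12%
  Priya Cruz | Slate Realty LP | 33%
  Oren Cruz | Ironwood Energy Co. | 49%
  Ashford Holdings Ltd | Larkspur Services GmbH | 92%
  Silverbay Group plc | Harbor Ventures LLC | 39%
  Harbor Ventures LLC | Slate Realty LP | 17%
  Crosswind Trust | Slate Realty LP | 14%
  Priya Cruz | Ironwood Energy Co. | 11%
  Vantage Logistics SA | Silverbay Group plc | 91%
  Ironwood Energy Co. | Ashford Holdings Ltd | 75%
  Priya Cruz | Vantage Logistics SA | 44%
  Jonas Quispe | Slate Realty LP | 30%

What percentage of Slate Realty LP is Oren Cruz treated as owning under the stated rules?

By parent–child attribution (R2), Oren Cruz is treated as also owning Priya Cruz's interest in Ironwood Energy Co, giving 49% + 11% = 60%.
By parent–child attribution (R2), Oren Cruz is treated as also owning Priya Cruz's interest in Vantage Logistics SA, giving 12% + 44% = 56%.
By parent–child attribution (R2), Oren Cruz is treated as owning Priya Cruz's 33% interest in Slate Realty LP.
Chain via Ironwood Energy Co. → Ashford Holdings Ltd → Crosswind Trust (R3): 60% × 75% × 81% × 14% = 5.103% of Slate Realty LP.
Chain via Vantage Logistics SA → Silverbay Group plc → Harbor Ventures LLC (R3): 56% × 91% × 39% × 17% = 3.378648% of Slate Realty LP.
Direct interest in Slate Realty LP: 33%.
Aggregating (R1): 5.103% + 3.378648% + 33% = 41.481648%.

41.481648%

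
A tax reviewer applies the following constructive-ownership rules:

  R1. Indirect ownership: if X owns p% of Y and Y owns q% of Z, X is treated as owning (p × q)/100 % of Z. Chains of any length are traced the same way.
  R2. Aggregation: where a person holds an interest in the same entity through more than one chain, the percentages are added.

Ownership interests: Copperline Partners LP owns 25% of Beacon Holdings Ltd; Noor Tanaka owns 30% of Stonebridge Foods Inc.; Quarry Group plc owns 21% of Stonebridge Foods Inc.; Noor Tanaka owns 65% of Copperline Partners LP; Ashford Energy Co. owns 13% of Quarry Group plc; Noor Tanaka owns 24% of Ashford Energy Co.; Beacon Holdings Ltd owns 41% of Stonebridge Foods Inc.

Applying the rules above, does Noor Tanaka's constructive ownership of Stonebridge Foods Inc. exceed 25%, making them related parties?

Yes

Chain via Copperline Partners LP → Beacon Holdings Ltd (R1): 65% × 25% × 41% = 6.6625% of Stonebridge Foods Inc.
Chain via Ashford Energy Co. → Quarry Group plc (R1): 24% × 13% × 21% = 0.6552% of Stonebridge Foods Inc.
Direct interest in Stonebridge Foods Inc: 30%.
Aggregating (R2): 6.6625% + 0.6552% + 30% = 37.3177%.
37.3177% exceeds the 25% threshold, so Noor is a related party to Stonebridge Foods Inc.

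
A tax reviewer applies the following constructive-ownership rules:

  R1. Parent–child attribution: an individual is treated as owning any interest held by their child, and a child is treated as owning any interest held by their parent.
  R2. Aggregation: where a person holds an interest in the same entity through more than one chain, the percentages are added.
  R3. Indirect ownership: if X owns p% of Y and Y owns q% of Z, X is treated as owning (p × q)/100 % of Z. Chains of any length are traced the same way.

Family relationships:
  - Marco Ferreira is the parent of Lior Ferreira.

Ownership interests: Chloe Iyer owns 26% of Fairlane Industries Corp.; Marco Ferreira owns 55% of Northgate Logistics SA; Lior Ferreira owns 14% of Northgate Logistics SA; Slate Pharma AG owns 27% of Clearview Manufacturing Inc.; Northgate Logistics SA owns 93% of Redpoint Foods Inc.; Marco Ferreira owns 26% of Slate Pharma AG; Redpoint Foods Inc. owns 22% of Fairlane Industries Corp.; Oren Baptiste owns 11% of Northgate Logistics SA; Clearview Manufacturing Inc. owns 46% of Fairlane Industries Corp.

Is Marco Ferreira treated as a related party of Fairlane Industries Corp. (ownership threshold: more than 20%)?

No

By parent–child attribution (R1), Marco Ferreira is treated as also owning Lior Ferreira's interest in Northgate Logistics SA, giving 55% + 14% = 69%.
Chain via Northgate Logistics SA → Redpoint Foods Inc. (R3): 69% × 93% × 22% = 14.1174% of Fairlane Industries Corp.
Chain via Slate Pharma AG → Clearview Manufacturing Inc. (R3): 26% × 27% × 46% = 3.2292% of Fairlane Industries Corp.
Aggregating (R2): 14.1174% + 3.2292% = 17.3466%.
17.3466% does not exceed the 20% threshold, so Marco is not a related party to Fairlane Industries Corp.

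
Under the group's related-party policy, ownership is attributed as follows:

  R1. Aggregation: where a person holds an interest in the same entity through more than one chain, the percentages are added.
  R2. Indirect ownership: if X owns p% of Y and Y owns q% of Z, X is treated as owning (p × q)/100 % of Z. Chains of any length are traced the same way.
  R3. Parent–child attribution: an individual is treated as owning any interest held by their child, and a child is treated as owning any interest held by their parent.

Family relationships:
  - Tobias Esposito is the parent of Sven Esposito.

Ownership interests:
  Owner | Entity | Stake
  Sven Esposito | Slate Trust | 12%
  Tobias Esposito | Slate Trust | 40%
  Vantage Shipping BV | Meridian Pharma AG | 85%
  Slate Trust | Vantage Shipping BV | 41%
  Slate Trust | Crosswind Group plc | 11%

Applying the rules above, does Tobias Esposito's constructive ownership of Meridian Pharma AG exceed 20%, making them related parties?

No

By parent–child attribution (R3), Tobias Esposito is treated as also owning Sven Esposito's interest in Slate Trust, giving 40% + 12% = 52%.
Chain via Slate Trust → Vantage Shipping BV (R2): 52% × 41% × 85% = 18.122% of Meridian Pharma AG.
18.122% does not exceed the 20% threshold, so Tobias is not a related party to Meridian Pharma AG.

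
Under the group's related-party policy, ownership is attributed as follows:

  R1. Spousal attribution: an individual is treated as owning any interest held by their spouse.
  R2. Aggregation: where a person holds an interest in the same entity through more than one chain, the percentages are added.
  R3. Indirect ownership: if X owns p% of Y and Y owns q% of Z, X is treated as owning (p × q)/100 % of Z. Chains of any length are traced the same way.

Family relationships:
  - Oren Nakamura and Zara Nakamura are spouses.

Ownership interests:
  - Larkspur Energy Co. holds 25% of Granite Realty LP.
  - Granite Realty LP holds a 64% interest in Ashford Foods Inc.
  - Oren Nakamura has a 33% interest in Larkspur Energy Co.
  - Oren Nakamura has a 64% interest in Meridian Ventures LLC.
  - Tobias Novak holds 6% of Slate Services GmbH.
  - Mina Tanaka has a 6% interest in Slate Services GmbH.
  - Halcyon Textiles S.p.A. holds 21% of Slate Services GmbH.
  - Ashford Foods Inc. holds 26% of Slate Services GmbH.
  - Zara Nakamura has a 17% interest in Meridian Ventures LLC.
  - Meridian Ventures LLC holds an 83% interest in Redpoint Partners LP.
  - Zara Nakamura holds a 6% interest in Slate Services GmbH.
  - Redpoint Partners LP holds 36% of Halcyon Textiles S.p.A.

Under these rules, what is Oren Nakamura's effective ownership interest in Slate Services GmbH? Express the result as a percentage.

12.455388%

By spousal attribution (R1), Oren Nakamura is treated as also owning Zara Nakamura's interest in Meridian Ventures LLC, giving 64% + 17% = 81%.
By spousal attribution (R1), Oren Nakamura is treated as owning Zara Nakamura's 6% interest in Slate Services GmbH.
Chain via Larkspur Energy Co. → Granite Realty LP → Ashford Foods Inc. (R3): 33% × 25% × 64% × 26% = 1.3728% of Slate Services GmbH.
Chain via Meridian Ventures LLC → Redpoint Partners LP → Halcyon Textiles S.p.A. (R3): 81% × 83% × 36% × 21% = 5.082588% of Slate Services GmbH.
Direct interest in Slate Services GmbH: 6%.
Aggregating (R2): 1.3728% + 5.082588% + 6% = 12.455388%.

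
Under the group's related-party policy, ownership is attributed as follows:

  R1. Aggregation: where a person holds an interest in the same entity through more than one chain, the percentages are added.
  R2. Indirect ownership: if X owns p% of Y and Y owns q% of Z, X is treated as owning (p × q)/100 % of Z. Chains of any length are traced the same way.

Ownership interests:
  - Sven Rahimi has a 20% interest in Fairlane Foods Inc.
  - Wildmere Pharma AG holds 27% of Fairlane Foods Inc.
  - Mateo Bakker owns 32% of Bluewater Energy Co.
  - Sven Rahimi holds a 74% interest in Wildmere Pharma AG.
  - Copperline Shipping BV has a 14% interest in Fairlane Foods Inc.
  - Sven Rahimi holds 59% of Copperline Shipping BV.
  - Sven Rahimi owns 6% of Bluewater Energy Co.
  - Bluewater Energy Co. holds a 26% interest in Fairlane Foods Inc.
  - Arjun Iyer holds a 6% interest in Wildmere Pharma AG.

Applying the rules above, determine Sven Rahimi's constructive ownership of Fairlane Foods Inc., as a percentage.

Chain via Wildmere Pharma AG (R2): 74% × 27% = 19.98% of Fairlane Foods Inc.
Chain via Copperline Shipping BV (R2): 59% × 14% = 8.26% of Fairlane Foods Inc.
Chain via Bluewater Energy Co. (R2): 6% × 26% = 1.56% of Fairlane Foods Inc.
Direct interest in Fairlane Foods Inc: 20%.
Aggregating (R1): 19.98% + 8.26% + 1.56% + 20% = 49.8%.

49.8%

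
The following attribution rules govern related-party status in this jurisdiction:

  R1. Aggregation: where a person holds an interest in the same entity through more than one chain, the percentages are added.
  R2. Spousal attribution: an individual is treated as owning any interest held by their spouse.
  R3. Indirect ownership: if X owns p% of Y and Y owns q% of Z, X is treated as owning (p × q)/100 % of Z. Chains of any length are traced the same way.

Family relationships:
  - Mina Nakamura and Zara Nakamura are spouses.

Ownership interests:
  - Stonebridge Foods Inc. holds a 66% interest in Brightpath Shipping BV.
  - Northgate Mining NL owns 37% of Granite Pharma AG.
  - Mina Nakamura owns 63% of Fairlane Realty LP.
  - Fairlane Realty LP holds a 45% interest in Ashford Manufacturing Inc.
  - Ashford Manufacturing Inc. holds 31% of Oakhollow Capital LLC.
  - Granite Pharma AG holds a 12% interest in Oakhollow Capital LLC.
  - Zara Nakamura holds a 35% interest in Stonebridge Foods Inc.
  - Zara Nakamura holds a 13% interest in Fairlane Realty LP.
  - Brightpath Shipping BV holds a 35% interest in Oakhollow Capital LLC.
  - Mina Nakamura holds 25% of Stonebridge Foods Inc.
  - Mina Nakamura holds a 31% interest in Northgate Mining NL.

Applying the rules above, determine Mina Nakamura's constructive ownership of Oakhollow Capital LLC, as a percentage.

By spousal attribution (R2), Mina Nakamura is treated as also owning Zara Nakamura's interest in Fairlane Realty LP, giving 63% + 13% = 76%.
By spousal attribution (R2), Mina Nakamura is treated as also owning Zara Nakamura's interest in Stonebridge Foods Inc, giving 25% + 35% = 60%.
Chain via Fairlane Realty LP → Ashford Manufacturing Inc. (R3): 76% × 45% × 31% = 10.602% of Oakhollow Capital LLC.
Chain via Northgate Mining NL → Granite Pharma AG (R3): 31% × 37% × 12% = 1.3764% of Oakhollow Capital LLC.
Chain via Stonebridge Foods Inc. → Brightpath Shipping BV (R3): 60% × 66% × 35% = 13.86% of Oakhollow Capital LLC.
Aggregating (R1): 10.602% + 1.3764% + 13.86% = 25.8384%.

25.8384%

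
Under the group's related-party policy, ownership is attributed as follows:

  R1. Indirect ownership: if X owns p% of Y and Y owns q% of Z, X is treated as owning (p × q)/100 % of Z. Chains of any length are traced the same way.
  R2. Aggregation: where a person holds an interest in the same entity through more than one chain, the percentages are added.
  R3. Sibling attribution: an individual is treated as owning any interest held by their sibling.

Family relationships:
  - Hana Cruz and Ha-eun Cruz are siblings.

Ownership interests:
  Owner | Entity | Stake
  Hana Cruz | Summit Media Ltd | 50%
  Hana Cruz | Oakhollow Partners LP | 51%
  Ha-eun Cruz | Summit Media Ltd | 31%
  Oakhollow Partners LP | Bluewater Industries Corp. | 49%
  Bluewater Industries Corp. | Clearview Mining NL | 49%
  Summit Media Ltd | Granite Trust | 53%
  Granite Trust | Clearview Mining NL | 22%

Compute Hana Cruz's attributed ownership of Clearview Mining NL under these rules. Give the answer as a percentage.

By sibling attribution (R3), Hana Cruz is treated as also owning Ha-eun Cruz's interest in Summit Media Ltd, giving 50% + 31% = 81%.
Chain via Summit Media Ltd → Granite Trust (R1): 81% × 53% × 22% = 9.4446% of Clearview Mining NL.
Chain via Oakhollow Partners LP → Bluewater Industries Corp. (R1): 51% × 49% × 49% = 12.2451% of Clearview Mining NL.
Aggregating (R2): 9.4446% + 12.2451% = 21.6897%.

21.6897%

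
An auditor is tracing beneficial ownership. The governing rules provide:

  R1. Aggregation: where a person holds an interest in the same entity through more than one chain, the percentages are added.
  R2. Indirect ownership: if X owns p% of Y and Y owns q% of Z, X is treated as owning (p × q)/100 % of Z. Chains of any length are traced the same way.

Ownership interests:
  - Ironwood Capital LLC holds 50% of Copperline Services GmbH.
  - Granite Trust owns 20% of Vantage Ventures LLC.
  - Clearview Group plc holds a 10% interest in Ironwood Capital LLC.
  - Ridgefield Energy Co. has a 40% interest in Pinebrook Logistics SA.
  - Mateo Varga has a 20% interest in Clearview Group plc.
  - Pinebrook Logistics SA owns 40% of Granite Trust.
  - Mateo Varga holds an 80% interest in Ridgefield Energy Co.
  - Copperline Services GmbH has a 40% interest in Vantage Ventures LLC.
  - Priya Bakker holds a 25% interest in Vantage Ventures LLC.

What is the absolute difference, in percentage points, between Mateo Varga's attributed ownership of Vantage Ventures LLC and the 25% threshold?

Chain via Ridgefield Energy Co. → Pinebrook Logistics SA → Granite Trust (R2): 80% × 40% × 40% × 20% = 2.56% of Vantage Ventures LLC.
Chain via Clearview Group plc → Ironwood Capital LLC → Copperline Services GmbH (R2): 20% × 10% × 50% × 40% = 0.4% of Vantage Ventures LLC.
Aggregating (R1): 2.56% + 0.4% = 2.96%.
2.96% falls short of the 25% threshold by 22.04 percentage points.

22.04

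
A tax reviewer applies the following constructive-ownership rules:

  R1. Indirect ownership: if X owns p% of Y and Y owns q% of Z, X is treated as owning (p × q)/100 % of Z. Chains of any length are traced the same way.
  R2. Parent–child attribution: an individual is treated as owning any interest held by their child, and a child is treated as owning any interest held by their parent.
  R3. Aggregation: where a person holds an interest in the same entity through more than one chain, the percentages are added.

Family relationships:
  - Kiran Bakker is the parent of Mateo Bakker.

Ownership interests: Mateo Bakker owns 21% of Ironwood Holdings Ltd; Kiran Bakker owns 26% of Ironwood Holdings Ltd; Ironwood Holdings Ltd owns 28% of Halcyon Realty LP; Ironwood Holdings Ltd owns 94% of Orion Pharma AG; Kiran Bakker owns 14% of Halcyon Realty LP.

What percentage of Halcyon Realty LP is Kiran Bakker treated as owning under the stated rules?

27.16%

By parent–child attribution (R2), Kiran Bakker is treated as also owning Mateo Bakker's interest in Ironwood Holdings Ltd, giving 26% + 21% = 47%.
Chain via Ironwood Holdings Ltd (R1): 47% × 28% = 13.16% of Halcyon Realty LP.
Direct interest in Halcyon Realty LP: 14%.
Aggregating (R3): 13.16% + 14% = 27.16%.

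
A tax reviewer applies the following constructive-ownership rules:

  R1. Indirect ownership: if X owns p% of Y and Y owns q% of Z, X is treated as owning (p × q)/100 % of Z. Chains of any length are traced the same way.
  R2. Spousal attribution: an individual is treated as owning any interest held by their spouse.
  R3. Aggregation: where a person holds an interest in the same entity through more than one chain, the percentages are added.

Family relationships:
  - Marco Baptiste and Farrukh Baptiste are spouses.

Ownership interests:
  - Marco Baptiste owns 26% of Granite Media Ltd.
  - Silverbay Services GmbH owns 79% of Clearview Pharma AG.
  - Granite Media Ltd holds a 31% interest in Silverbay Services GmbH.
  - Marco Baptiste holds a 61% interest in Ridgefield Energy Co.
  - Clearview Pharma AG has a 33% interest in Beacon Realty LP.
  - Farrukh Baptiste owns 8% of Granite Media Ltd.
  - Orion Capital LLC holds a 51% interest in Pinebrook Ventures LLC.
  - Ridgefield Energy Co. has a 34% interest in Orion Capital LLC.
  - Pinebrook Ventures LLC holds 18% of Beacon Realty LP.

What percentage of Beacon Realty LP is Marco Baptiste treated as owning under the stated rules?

4.65171%

By spousal attribution (R2), Marco Baptiste is treated as also owning Farrukh Baptiste's interest in Granite Media Ltd, giving 26% + 8% = 34%.
Chain via Ridgefield Energy Co. → Orion Capital LLC → Pinebrook Ventures LLC (R1): 61% × 34% × 51% × 18% = 1.903932% of Beacon Realty LP.
Chain via Granite Media Ltd → Silverbay Services GmbH → Clearview Pharma AG (R1): 34% × 31% × 79% × 33% = 2.747778% of Beacon Realty LP.
Aggregating (R3): 1.903932% + 2.747778% = 4.65171%.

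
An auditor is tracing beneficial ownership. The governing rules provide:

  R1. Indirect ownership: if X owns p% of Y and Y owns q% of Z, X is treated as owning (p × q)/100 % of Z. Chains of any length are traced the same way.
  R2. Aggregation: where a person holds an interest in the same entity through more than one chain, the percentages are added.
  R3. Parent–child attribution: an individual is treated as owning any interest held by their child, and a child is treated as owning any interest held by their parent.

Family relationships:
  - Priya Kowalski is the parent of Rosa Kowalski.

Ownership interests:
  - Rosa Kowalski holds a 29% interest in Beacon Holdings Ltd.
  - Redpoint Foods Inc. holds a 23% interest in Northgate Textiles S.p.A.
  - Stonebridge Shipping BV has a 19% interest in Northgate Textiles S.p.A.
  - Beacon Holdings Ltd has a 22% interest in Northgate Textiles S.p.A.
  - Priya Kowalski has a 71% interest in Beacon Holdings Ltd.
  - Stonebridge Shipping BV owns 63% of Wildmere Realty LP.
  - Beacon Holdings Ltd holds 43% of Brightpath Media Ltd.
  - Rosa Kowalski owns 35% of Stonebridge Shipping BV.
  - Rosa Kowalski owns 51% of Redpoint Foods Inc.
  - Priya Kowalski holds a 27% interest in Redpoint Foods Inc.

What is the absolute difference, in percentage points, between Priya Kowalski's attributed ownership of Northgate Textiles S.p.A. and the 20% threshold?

26.59

By parent–child attribution (R3), Priya Kowalski is treated as also owning Rosa Kowalski's interest in Beacon Holdings Ltd, giving 71% + 29% = 100%.
By parent–child attribution (R3), Priya Kowalski is treated as also owning Rosa Kowalski's interest in Redpoint Foods Inc, giving 27% + 51% = 78%.
By parent–child attribution (R3), Priya Kowalski is treated as owning Rosa Kowalski's 35% interest in Stonebridge Shipping BV.
Chain via Beacon Holdings Ltd (R1): 100% × 22% = 22% of Northgate Textiles S.p.A.
Chain via Redpoint Foods Inc. (R1): 78% × 23% = 17.94% of Northgate Textiles S.p.A.
Chain via Stonebridge Shipping BV (R1): 35% × 19% = 6.65% of Northgate Textiles S.p.A.
Aggregating (R2): 22% + 17.94% + 6.65% = 46.59%.
46.59% exceeds the 20% threshold by 26.59 percentage points.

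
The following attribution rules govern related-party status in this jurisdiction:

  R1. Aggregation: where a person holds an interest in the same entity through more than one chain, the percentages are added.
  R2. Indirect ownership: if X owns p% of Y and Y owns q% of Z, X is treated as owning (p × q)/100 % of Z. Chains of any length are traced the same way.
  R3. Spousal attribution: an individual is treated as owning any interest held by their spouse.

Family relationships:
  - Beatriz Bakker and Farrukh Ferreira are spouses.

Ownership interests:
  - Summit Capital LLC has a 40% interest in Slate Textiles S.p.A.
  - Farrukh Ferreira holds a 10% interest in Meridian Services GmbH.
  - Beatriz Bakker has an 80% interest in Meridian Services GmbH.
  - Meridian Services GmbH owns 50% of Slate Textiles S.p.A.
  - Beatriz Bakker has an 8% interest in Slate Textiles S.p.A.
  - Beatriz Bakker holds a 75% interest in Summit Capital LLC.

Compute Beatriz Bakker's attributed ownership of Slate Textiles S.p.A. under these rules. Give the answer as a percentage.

83%

By spousal attribution (R3), Beatriz Bakker is treated as also owning Farrukh Ferreira's interest in Meridian Services GmbH, giving 80% + 10% = 90%.
Chain via Summit Capital LLC (R2): 75% × 40% = 30% of Slate Textiles S.p.A.
Chain via Meridian Services GmbH (R2): 90% × 50% = 45% of Slate Textiles S.p.A.
Direct interest in Slate Textiles S.p.A: 8%.
Aggregating (R1): 30% + 45% + 8% = 83%.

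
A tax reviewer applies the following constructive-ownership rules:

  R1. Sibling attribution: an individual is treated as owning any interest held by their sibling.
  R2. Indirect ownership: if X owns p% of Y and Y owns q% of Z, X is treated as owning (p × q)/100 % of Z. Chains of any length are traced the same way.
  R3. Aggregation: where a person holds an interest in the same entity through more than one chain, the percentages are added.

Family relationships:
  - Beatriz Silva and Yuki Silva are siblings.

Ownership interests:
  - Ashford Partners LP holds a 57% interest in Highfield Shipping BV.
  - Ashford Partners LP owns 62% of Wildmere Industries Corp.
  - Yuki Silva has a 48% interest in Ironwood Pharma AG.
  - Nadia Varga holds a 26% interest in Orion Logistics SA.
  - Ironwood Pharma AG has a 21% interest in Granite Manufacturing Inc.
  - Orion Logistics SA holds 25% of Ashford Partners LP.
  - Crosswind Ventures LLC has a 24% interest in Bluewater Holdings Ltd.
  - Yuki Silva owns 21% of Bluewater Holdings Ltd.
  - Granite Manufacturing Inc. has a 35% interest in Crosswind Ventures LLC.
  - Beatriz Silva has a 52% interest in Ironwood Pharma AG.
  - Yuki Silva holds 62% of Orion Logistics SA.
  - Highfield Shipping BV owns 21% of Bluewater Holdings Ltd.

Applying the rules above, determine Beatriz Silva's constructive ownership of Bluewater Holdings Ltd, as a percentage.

24.61935%

By sibling attribution (R1), Beatriz Silva is treated as also owning Yuki Silva's interest in Ironwood Pharma AG, giving 52% + 48% = 100%.
By sibling attribution (R1), Beatriz Silva is treated as owning Yuki Silva's 62% interest in Orion Logistics SA.
By sibling attribution (R1), Beatriz Silva is treated as owning Yuki Silva's 21% interest in Bluewater Holdings Ltd.
Chain via Ironwood Pharma AG → Granite Manufacturing Inc. → Crosswind Ventures LLC (R2): 100% × 21% × 35% × 24% = 1.764% of Bluewater Holdings Ltd.
Chain via Orion Logistics SA → Ashford Partners LP → Highfield Shipping BV (R2): 62% × 25% × 57% × 21% = 1.85535% of Bluewater Holdings Ltd.
Direct interest in Bluewater Holdings Ltd: 21%.
Aggregating (R3): 1.764% + 1.85535% + 21% = 24.61935%.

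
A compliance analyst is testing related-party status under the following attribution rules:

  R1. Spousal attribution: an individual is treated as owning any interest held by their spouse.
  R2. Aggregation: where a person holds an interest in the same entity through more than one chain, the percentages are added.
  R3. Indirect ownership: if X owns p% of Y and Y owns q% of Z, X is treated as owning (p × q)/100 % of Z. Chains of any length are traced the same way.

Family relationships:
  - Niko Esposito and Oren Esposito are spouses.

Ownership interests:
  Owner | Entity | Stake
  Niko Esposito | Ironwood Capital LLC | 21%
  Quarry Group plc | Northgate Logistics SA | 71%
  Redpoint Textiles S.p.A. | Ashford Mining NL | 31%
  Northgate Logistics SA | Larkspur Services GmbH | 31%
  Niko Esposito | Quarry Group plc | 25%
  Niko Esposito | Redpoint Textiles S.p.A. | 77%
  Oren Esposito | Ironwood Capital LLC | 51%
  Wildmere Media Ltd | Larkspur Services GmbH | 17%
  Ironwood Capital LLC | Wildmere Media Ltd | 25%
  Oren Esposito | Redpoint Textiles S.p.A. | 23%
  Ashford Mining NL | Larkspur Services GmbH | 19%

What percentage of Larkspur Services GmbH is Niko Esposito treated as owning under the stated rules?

14.4525%

By spousal attribution (R1), Niko Esposito is treated as also owning Oren Esposito's interest in Redpoint Textiles S.p.A, giving 77% + 23% = 100%.
By spousal attribution (R1), Niko Esposito is treated as also owning Oren Esposito's interest in Ironwood Capital LLC, giving 21% + 51% = 72%.
Chain via Quarry Group plc → Northgate Logistics SA (R3): 25% × 71% × 31% = 5.5025% of Larkspur Services GmbH.
Chain via Redpoint Textiles S.p.A. → Ashford Mining NL (R3): 100% × 31% × 19% = 5.89% of Larkspur Services GmbH.
Chain via Ironwood Capital LLC → Wildmere Media Ltd (R3): 72% × 25% × 17% = 3.06% of Larkspur Services GmbH.
Aggregating (R2): 5.5025% + 5.89% + 3.06% = 14.4525%.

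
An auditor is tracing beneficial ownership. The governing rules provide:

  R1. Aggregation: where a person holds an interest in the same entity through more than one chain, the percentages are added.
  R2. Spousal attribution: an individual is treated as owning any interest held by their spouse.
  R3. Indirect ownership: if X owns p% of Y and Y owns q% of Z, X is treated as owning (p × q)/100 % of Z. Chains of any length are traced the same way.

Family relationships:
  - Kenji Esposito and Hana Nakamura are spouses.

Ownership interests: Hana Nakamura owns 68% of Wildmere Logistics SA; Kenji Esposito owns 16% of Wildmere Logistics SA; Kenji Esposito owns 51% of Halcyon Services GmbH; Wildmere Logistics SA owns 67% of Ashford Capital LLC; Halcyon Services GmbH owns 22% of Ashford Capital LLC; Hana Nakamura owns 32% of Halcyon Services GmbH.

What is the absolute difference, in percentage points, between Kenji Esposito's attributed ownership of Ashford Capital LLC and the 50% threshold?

By spousal attribution (R2), Kenji Esposito is treated as also owning Hana Nakamura's interest in Wildmere Logistics SA, giving 16% + 68% = 84%.
By spousal attribution (R2), Kenji Esposito is treated as also owning Hana Nakamura's interest in Halcyon Services GmbH, giving 51% + 32% = 83%.
Chain via Wildmere Logistics SA (R3): 84% × 67% = 56.28% of Ashford Capital LLC.
Chain via Halcyon Services GmbH (R3): 83% × 22% = 18.26% of Ashford Capital LLC.
Aggregating (R1): 56.28% + 18.26% = 74.54%.
74.54% exceeds the 50% threshold by 24.54 percentage points.

24.54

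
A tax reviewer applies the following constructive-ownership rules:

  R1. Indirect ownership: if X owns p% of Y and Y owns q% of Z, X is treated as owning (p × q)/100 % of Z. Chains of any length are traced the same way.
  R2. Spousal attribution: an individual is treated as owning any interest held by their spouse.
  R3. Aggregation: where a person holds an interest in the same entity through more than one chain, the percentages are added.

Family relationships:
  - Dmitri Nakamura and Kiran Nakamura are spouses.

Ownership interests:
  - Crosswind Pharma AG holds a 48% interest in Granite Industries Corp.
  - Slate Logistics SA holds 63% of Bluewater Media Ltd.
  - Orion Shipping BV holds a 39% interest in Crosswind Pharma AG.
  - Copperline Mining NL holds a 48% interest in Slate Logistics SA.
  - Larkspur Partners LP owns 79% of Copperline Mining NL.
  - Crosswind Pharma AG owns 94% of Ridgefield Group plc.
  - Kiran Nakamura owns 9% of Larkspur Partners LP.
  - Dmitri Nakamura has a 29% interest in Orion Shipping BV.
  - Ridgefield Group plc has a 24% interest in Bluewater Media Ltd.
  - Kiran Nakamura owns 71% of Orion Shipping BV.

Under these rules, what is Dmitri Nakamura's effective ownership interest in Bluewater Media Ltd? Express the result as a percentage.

10.948464%

By spousal attribution (R2), Dmitri Nakamura is treated as also owning Kiran Nakamura's interest in Orion Shipping BV, giving 29% + 71% = 100%.
By spousal attribution (R2), Dmitri Nakamura is treated as owning Kiran Nakamura's 9% interest in Larkspur Partners LP.
Chain via Orion Shipping BV → Crosswind Pharma AG → Ridgefield Group plc (R1): 100% × 39% × 94% × 24% = 8.7984% of Bluewater Media Ltd.
Chain via Larkspur Partners LP → Copperline Mining NL → Slate Logistics SA (R1): 9% × 79% × 48% × 63% = 2.150064% of Bluewater Media Ltd.
Aggregating (R3): 8.7984% + 2.150064% = 10.948464%.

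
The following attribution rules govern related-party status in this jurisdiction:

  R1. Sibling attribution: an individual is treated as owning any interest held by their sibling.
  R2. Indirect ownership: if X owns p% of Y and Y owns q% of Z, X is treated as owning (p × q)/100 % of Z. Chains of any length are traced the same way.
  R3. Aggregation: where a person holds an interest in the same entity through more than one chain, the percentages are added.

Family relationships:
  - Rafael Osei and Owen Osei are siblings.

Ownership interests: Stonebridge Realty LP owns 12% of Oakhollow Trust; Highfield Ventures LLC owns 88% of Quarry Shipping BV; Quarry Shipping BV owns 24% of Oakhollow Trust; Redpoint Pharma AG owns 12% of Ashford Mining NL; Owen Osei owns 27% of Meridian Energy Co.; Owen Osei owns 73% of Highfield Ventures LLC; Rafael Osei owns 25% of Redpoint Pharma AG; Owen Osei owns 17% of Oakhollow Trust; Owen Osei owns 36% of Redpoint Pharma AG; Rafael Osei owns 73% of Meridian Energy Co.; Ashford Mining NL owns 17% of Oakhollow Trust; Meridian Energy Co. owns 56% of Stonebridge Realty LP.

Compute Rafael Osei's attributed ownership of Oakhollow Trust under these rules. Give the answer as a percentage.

40.382%

By sibling attribution (R1), Rafael Osei is treated as also owning Owen Osei's interest in Redpoint Pharma AG, giving 25% + 36% = 61%.
By sibling attribution (R1), Rafael Osei is treated as also owning Owen Osei's interest in Meridian Energy Co, giving 73% + 27% = 100%.
By sibling attribution (R1), Rafael Osei is treated as owning Owen Osei's 73% interest in Highfield Ventures LLC.
By sibling attribution (R1), Rafael Osei is treated as owning Owen Osei's 17% interest in Oakhollow Trust.
Chain via Redpoint Pharma AG → Ashford Mining NL (R2): 61% × 12% × 17% = 1.2444% of Oakhollow Trust.
Chain via Meridian Energy Co. → Stonebridge Realty LP (R2): 100% × 56% × 12% = 6.72% of Oakhollow Trust.
Chain via Highfield Ventures LLC → Quarry Shipping BV (R2): 73% × 88% × 24% = 15.4176% of Oakhollow Trust.
Direct interest in Oakhollow Trust: 17%.
Aggregating (R3): 1.2444% + 6.72% + 15.4176% + 17% = 40.382%.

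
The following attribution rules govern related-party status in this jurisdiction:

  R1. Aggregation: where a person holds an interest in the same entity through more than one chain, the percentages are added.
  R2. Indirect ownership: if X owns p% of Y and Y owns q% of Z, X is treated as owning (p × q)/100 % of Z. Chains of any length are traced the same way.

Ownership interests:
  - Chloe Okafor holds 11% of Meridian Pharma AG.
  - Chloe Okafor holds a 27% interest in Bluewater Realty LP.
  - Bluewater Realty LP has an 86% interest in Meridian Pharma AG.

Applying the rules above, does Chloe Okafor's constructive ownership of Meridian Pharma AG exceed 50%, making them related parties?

Chain via Bluewater Realty LP (R2): 27% × 86% = 23.22% of Meridian Pharma AG.
Direct interest in Meridian Pharma AG: 11%.
Aggregating (R1): 23.22% + 11% = 34.22%.
34.22% does not exceed the 50% threshold, so Chloe is not a related party to Meridian Pharma AG.

No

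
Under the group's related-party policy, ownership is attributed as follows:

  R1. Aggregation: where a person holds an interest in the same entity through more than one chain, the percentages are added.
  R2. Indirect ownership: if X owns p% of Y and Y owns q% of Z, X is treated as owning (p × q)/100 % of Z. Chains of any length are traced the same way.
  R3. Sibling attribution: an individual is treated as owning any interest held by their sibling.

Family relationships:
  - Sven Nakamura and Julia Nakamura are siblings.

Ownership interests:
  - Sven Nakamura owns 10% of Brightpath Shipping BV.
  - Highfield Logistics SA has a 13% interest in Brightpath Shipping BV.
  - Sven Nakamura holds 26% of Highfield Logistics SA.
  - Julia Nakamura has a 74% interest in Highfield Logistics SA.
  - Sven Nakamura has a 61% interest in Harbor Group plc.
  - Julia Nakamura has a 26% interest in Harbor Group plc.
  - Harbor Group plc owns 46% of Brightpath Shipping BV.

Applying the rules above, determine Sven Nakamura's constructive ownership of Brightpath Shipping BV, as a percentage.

By sibling attribution (R3), Sven Nakamura is treated as also owning Julia Nakamura's interest in Highfield Logistics SA, giving 26% + 74% = 100%.
By sibling attribution (R3), Sven Nakamura is treated as also owning Julia Nakamura's interest in Harbor Group plc, giving 61% + 26% = 87%.
Chain via Highfield Logistics SA (R2): 100% × 13% = 13% of Brightpath Shipping BV.
Chain via Harbor Group plc (R2): 87% × 46% = 40.02% of Brightpath Shipping BV.
Direct interest in Brightpath Shipping BV: 10%.
Aggregating (R1): 13% + 40.02% + 10% = 63.02%.

63.02%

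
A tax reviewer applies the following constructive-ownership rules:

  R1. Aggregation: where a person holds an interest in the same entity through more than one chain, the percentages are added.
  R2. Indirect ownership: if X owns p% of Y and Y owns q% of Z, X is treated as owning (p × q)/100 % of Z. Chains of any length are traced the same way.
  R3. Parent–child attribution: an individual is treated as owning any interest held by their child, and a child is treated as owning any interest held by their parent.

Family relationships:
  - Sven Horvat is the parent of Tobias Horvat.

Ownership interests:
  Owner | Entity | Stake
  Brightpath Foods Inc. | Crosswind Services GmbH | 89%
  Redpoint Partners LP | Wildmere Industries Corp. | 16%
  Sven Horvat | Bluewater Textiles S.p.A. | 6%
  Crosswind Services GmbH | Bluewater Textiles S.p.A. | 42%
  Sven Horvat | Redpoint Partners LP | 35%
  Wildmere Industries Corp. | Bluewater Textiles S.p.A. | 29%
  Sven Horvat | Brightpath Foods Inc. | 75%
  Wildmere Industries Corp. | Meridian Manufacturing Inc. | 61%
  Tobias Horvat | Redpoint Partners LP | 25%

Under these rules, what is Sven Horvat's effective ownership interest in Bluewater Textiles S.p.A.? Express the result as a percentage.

36.819%

By parent–child attribution (R3), Sven Horvat is treated as also owning Tobias Horvat's interest in Redpoint Partners LP, giving 35% + 25% = 60%.
Chain via Brightpath Foods Inc. → Crosswind Services GmbH (R2): 75% × 89% × 42% = 28.035% of Bluewater Textiles S.p.A.
Chain via Redpoint Partners LP → Wildmere Industries Corp. (R2): 60% × 16% × 29% = 2.784% of Bluewater Textiles S.p.A.
Direct interest in Bluewater Textiles S.p.A: 6%.
Aggregating (R1): 28.035% + 2.784% + 6% = 36.819%.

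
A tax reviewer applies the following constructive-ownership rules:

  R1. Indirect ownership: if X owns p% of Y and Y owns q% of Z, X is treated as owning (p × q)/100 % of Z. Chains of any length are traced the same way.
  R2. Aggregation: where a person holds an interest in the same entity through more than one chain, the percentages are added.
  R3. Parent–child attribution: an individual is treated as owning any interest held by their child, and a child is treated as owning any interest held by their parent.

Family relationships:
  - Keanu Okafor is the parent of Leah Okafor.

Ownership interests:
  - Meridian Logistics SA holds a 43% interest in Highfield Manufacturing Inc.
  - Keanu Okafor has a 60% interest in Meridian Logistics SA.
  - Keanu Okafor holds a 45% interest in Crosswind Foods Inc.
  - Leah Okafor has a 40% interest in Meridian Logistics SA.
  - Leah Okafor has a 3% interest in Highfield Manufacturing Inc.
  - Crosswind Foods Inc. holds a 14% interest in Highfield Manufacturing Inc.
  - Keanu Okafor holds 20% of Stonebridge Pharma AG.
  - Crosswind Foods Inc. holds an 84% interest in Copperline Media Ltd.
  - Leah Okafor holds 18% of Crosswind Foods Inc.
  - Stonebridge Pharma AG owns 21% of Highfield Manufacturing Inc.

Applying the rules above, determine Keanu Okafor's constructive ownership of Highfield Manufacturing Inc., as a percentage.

By parent–child attribution (R3), Keanu Okafor is treated as also owning Leah Okafor's interest in Meridian Logistics SA, giving 60% + 40% = 100%.
By parent–child attribution (R3), Keanu Okafor is treated as also owning Leah Okafor's interest in Crosswind Foods Inc, giving 45% + 18% = 63%.
By parent–child attribution (R3), Keanu Okafor is treated as owning Leah Okafor's 3% interest in Highfield Manufacturing Inc.
Chain via Meridian Logistics SA (R1): 100% × 43% = 43% of Highfield Manufacturing Inc.
Chain via Crosswind Foods Inc. (R1): 63% × 14% = 8.82% of Highfield Manufacturing Inc.
Chain via Stonebridge Pharma AG (R1): 20% × 21% = 4.2% of Highfield Manufacturing Inc.
Direct interest in Highfield Manufacturing Inc: 3%.
Aggregating (R2): 43% + 8.82% + 4.2% + 3% = 59.02%.

59.02%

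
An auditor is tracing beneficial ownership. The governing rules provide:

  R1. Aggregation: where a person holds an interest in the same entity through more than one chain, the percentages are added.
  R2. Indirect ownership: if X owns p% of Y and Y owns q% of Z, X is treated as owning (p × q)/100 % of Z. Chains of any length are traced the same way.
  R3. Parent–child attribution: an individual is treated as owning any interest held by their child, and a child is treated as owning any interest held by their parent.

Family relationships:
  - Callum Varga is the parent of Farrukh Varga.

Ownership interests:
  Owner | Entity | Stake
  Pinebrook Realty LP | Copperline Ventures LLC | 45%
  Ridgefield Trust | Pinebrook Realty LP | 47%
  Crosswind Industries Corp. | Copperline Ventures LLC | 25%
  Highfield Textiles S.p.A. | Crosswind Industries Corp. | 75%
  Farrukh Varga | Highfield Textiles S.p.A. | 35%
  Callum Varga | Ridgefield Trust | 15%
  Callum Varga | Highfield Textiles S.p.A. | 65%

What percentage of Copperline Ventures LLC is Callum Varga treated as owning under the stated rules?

21.9225%

By parent–child attribution (R3), Callum Varga is treated as also owning Farrukh Varga's interest in Highfield Textiles S.p.A, giving 65% + 35% = 100%.
Chain via Highfield Textiles S.p.A. → Crosswind Industries Corp. (R2): 100% × 75% × 25% = 18.75% of Copperline Ventures LLC.
Chain via Ridgefield Trust → Pinebrook Realty LP (R2): 15% × 47% × 45% = 3.1725% of Copperline Ventures LLC.
Aggregating (R1): 18.75% + 3.1725% = 21.9225%.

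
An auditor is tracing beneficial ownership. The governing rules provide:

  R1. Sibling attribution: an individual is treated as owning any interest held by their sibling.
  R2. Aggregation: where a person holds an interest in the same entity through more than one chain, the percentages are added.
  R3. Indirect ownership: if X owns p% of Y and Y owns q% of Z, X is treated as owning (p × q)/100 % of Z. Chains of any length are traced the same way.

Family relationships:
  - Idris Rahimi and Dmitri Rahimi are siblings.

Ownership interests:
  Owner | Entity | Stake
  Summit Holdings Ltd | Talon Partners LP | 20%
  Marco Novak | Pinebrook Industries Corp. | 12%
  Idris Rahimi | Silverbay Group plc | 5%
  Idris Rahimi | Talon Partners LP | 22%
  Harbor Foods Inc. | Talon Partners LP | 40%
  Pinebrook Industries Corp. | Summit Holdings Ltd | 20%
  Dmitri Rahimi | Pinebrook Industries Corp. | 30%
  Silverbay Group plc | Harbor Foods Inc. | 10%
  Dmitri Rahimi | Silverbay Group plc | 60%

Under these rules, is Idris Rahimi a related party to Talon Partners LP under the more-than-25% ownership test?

By sibling attribution (R1), Idris Rahimi is treated as also owning Dmitri Rahimi's interest in Silverbay Group plc, giving 5% + 60% = 65%.
By sibling attribution (R1), Idris Rahimi is treated as owning Dmitri Rahimi's 30% interest in Pinebrook Industries Corp.
Chain via Silverbay Group plc → Harbor Foods Inc. (R3): 65% × 10% × 40% = 2.6% of Talon Partners LP.
Direct interest in Talon Partners LP: 22%.
Chain via Pinebrook Industries Corp. → Summit Holdings Ltd (R3): 30% × 20% × 20% = 1.2% of Talon Partners LP.
Aggregating (R2): 2.6% + 22% + 1.2% = 25.8%.
25.8% exceeds the 25% threshold, so Idris is a related party to Talon Partners LP.

Yes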